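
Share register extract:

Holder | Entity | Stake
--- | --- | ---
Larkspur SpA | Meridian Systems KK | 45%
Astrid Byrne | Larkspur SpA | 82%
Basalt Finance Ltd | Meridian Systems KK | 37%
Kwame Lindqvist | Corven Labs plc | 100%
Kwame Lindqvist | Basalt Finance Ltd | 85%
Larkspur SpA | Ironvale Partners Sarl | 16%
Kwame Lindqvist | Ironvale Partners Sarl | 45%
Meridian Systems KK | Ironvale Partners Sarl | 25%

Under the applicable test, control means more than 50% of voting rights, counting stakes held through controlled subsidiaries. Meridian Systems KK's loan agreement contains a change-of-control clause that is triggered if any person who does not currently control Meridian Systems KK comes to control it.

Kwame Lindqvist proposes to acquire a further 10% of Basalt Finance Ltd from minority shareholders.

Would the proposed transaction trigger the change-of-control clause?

No

The purchase changes only Kwame's holdings, so Kwame is the only person who could newly come to control Meridian.
Kwame holds 85% of Basalt, so Kwame controls Basalt.
Kwame holds 100% of Corven, so Kwame controls Corven.
In Meridian, Kwame's side holds only 37%, not > 50%.
So before the transaction, Kwame does not control Meridian.
After the purchase, Kwame's direct stake in Basalt rises to 85% + 10% = 95%.
Kwame holds 95% of Basalt, so Kwame controls Basalt.
After the transaction, Kwame's side holds 37% of Meridian, not > 50%, so Kwame still does not control Meridian.
No new person acquires control, so the clause is not triggered.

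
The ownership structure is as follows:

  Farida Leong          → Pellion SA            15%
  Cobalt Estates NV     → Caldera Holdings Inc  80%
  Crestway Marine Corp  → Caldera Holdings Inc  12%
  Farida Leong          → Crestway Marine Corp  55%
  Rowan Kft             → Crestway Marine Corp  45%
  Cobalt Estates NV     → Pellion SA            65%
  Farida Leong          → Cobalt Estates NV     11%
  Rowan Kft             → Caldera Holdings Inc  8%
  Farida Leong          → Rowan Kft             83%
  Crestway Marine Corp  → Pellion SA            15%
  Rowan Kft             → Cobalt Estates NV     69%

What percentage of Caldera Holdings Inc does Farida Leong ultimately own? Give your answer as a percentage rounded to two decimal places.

72.34%

Farida reaches Caldera along 5 paths.
Via Cobalt: 11% × 80% = 8.8%.
Via Rowan → Cobalt: 83% × 69% × 80% = 45.816%.
Via Rowan: 83% × 8% = 6.64%.
Via Rowan → Crestway: 83% × 45% × 12% = 4.482%.
Via Crestway: 55% × 12% = 6.6%.
Total: 8.8% + 45.816% + 6.64% + 4.482% + 6.6% = 72.338%.
Rounded: 72.34%.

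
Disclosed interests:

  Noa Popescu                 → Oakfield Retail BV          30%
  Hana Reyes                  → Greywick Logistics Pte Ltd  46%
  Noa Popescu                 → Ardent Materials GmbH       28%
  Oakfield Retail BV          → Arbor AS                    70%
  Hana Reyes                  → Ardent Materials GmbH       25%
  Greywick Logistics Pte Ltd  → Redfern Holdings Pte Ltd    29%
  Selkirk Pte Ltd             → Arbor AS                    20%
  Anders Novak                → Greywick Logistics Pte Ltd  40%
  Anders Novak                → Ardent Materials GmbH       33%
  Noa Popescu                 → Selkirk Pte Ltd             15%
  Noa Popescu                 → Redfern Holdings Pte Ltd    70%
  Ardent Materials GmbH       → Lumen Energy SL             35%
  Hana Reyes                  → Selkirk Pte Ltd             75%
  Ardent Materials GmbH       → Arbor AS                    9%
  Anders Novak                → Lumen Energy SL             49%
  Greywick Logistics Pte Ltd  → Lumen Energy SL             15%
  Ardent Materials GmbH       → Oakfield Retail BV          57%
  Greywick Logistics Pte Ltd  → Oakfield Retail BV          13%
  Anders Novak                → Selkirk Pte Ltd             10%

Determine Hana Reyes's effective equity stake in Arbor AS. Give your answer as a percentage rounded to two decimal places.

31.41%

Hana reaches Arbor along 4 paths.
Via Ardent: 25% × 9% = 2.25%.
Via Greywick → Oakfield: 46% × 13% × 70% = 4.186%.
Via Ardent → Oakfield: 25% × 57% × 70% = 9.975%.
Via Selkirk: 75% × 20% = 15%.
Total: 2.25% + 4.186% + 9.975% + 15% = 31.411%.
Rounded: 31.41%.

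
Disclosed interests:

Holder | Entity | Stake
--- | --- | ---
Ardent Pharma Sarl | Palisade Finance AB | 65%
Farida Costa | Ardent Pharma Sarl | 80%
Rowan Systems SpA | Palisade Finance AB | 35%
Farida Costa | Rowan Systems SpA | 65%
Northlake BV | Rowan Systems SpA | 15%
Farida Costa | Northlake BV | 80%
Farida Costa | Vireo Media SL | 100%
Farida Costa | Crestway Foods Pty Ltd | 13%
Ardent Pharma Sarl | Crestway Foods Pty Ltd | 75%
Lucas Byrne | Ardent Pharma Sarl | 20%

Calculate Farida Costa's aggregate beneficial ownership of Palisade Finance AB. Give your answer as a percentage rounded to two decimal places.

78.95%

Farida reaches Palisade along 3 paths.
Via Rowan: 65% × 35% = 22.75%.
Via Northlake → Rowan: 80% × 15% × 35% = 4.2%.
Via Ardent: 80% × 65% = 52%.
Total: 22.75% + 4.2% + 52% = 78.95%.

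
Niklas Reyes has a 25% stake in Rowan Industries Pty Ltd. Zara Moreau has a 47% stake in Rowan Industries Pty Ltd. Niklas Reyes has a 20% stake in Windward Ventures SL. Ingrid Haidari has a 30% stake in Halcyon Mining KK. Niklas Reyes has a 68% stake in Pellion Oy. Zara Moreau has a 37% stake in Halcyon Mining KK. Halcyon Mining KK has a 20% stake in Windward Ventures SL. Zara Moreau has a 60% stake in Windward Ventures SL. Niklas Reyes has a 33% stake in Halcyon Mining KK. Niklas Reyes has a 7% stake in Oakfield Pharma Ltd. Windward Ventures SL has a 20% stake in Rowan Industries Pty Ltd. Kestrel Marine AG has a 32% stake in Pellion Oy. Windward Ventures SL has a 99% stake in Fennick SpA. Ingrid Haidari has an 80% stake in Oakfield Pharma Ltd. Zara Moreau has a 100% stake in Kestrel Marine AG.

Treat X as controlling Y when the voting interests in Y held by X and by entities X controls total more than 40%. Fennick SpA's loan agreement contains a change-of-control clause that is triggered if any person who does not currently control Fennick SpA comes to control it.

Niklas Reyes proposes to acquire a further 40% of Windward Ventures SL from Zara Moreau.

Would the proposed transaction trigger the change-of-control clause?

The purchase adds only to Niklas's holdings (Zara's stake shrinks), so Niklas is the only person who could newly come to control Fennick.
Niklas holds 68% of Pellion, so Niklas controls Pellion.
Neither Niklas nor any entity Niklas controls holds any voting interest in Fennick.
So before the transaction, Niklas does not control Fennick.
After the purchase, Niklas's direct stake in Windward rises to 20% + 40% = 60%, and Zara's stake falls to 20%.
Niklas holds 60% of Windward, so Niklas controls Windward.
Windward holds 99% of Fennick, so Niklas controls Fennick.
Niklas did not control Fennick before and does after, so the clause is triggered.

Yes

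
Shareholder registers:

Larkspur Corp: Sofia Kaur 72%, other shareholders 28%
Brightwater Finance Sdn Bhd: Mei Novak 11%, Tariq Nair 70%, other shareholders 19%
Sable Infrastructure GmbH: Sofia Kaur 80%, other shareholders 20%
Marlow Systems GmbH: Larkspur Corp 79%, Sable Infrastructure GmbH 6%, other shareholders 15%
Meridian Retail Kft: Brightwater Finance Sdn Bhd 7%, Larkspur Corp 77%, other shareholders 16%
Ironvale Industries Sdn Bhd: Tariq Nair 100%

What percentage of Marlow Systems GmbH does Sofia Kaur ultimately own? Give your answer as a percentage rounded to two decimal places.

61.68%

Sofia reaches Marlow along 2 paths.
Via Larkspur: 72% × 79% = 56.88%.
Via Sable: 80% × 6% = 4.8%.
Total: 56.88% + 4.8% = 61.68%.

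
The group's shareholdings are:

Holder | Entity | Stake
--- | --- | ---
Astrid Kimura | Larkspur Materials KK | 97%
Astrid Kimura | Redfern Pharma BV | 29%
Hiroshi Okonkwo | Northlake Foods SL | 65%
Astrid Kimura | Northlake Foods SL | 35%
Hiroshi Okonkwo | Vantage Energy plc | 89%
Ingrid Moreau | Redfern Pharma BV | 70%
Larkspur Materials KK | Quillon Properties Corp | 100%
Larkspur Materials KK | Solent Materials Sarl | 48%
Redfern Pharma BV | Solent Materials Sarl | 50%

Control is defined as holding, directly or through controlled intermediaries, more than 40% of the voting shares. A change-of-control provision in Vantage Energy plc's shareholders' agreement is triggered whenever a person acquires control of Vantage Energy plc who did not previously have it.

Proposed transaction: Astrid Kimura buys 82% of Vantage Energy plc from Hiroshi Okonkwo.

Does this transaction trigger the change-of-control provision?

The purchase adds only to Astrid's holdings (Hiroshi's stake shrinks), so Astrid is the only person who could newly come to control Vantage.
Astrid holds 97% of Larkspur, so Astrid controls Larkspur.
Larkspur holds 100% of Quillon, so Astrid controls Quillon.
Larkspur holds 48% of Solent, so Astrid controls Solent.
Neither Astrid nor any entity Astrid controls holds any voting interest in Vantage.
So before the transaction, Astrid does not control Vantage.
After the purchase, Astrid holds 82% of Vantage directly, and Hiroshi's stake falls to 7%.
Astrid holds 82% of Vantage, so Astrid controls Vantage.
Astrid did not control Vantage before and does after, so the clause is triggered.

Yes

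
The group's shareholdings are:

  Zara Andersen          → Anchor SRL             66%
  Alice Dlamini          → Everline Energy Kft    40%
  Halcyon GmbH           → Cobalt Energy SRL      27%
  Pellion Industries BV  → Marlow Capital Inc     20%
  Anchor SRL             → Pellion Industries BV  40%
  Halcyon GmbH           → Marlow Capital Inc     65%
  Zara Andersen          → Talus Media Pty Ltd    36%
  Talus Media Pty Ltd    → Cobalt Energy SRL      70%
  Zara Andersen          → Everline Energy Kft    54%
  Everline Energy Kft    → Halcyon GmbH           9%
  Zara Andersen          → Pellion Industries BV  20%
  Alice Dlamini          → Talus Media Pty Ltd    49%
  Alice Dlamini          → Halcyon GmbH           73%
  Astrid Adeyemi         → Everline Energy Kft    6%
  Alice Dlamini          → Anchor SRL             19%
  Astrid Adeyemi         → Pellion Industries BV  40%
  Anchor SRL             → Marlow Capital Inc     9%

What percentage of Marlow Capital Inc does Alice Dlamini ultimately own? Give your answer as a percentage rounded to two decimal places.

53.02%

Alice reaches Marlow along 4 paths.
Via Anchor: 19% × 9% = 1.71%.
Via Anchor → Pellion: 19% × 40% × 20% = 1.52%.
Via Halcyon: 73% × 65% = 47.45%.
Via Everline → Halcyon: 40% × 9% × 65% = 2.34%.
Total: 1.71% + 1.52% + 47.45% + 2.34% = 53.02%.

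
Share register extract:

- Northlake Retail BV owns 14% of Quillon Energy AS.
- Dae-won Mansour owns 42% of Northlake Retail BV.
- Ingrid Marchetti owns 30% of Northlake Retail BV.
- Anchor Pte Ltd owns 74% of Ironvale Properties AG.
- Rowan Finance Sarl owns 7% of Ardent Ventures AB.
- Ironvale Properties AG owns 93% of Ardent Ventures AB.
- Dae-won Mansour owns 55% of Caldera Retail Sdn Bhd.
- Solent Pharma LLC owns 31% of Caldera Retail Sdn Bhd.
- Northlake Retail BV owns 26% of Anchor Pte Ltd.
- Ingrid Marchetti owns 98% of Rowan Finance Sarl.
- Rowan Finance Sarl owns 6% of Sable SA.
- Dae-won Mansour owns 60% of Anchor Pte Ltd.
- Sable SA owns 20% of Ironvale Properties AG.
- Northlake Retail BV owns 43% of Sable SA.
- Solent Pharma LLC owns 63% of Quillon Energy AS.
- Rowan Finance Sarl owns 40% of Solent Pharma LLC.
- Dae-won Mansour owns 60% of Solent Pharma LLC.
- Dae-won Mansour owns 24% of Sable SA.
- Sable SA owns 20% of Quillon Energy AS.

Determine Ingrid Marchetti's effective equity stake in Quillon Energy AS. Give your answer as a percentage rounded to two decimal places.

32.65%

Ingrid reaches Quillon along 4 paths.
Via Rowan → Solent: 98% × 40% × 63% = 24.696%.
Via Rowan → Sable: 98% × 6% × 20% = 1.176%.
Via Northlake → Sable: 30% × 43% × 20% = 2.58%.
Via Northlake: 30% × 14% = 4.2%.
Total: 24.696% + 1.176% + 2.58% + 4.2% = 32.652%.
Rounded: 32.65%.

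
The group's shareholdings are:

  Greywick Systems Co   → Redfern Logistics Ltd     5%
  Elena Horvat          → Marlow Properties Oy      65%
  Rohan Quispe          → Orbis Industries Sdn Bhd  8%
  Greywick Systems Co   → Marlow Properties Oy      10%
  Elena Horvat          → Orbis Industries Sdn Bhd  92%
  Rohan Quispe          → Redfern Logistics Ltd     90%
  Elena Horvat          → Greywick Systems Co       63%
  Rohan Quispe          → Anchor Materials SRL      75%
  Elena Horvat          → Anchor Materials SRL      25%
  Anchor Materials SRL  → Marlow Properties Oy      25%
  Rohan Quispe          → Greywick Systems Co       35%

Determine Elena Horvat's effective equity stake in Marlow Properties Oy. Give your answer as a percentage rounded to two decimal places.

Elena reaches Marlow along 3 paths.
Via Anchor: 25% × 25% = 6.25%.
Direct stake: 65% = 65%.
Via Greywick: 63% × 10% = 6.3%.
Total: 6.25% + 65% + 6.3% = 77.55%.

77.55%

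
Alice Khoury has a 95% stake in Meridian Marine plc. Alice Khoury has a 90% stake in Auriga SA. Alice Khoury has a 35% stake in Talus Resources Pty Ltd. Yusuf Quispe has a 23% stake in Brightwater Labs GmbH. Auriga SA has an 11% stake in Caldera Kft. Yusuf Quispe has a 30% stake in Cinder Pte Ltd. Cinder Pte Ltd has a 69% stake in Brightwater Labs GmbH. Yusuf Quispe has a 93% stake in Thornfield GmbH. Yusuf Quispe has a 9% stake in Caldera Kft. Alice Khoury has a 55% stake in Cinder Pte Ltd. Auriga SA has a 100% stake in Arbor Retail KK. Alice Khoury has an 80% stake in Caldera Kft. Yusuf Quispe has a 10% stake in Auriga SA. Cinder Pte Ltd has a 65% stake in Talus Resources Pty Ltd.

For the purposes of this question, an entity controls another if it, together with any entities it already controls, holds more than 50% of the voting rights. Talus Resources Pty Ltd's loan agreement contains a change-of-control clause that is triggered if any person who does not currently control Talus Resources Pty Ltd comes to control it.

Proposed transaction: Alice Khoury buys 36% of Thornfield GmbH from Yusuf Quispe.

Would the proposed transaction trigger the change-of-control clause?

No

The purchase adds only to Alice's holdings (Yusuf's stake shrinks), so Alice is the only person who could newly come to control Talus.
Alice holds 55% of Cinder, so Alice controls Cinder.
Cinder and Alice together hold 65% + 35% = 100% of Talus, so Alice controls Talus.
So Alice already controls Talus before the transaction.
After the purchase, Alice holds 36% of Thornfield directly, and Yusuf's stake falls to 57%.
Alice controlled Talus already, so this is not a new person acquiring control; every other person's position is unchanged or reduced.
No new person acquires control, so the clause is not triggered.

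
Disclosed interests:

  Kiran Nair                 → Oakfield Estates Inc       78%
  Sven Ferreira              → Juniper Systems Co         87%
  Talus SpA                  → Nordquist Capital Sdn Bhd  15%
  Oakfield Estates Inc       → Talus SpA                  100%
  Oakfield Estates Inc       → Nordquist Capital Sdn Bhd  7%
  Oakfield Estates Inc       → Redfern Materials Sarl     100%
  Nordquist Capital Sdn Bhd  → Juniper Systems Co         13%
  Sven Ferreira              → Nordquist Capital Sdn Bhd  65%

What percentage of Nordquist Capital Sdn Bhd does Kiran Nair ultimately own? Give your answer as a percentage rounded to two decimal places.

17.16%

Kiran reaches Nordquist along 2 paths.
Via Oakfield → Talus: 78% × 100% × 15% = 11.7%.
Via Oakfield: 78% × 7% = 5.46%.
Total: 11.7% + 5.46% = 17.16%.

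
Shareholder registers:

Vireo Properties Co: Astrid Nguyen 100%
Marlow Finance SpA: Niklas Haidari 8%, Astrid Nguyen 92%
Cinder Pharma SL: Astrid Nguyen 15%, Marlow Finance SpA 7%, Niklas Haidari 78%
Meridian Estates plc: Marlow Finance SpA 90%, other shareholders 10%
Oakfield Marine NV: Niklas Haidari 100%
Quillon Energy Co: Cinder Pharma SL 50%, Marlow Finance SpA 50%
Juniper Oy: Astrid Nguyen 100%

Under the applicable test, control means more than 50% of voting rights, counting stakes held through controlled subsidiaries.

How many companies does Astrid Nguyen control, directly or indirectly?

4

Astrid holds 100% of Vireo, so Astrid controls Vireo.
Astrid holds 92% of Marlow, so Astrid controls Marlow.
Marlow holds 90% of Meridian, so Astrid controls Meridian.
Astrid holds 100% of Juniper, so Astrid controls Juniper.
No other company's threshold is met.
Astrid controls 4 companies.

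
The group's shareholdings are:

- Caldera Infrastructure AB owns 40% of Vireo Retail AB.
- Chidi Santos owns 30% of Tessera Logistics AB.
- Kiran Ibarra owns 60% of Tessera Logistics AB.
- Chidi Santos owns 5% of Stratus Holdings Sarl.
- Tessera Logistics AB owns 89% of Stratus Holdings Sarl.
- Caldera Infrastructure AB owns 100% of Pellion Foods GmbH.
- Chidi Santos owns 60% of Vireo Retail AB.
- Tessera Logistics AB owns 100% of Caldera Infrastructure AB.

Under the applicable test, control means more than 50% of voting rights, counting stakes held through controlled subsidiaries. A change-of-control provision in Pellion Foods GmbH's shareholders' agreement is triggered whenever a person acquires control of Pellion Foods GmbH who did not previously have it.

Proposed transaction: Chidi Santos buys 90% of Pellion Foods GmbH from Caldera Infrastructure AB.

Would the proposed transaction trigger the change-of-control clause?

The purchase adds only to Chidi's holdings (Caldera's stake shrinks), so Chidi is the only person who could newly come to control Pellion.
Chidi holds 60% of Vireo, so Chidi controls Vireo.
Neither Chidi nor any entity Chidi controls holds any voting interest in Pellion.
So before the transaction, Chidi does not control Pellion.
After the purchase, Chidi holds 90% of Pellion directly, and Caldera's stake falls to 10%.
Chidi holds 90% of Pellion, so Chidi controls Pellion.
Chidi did not control Pellion before and does after, so the clause is triggered.

Yes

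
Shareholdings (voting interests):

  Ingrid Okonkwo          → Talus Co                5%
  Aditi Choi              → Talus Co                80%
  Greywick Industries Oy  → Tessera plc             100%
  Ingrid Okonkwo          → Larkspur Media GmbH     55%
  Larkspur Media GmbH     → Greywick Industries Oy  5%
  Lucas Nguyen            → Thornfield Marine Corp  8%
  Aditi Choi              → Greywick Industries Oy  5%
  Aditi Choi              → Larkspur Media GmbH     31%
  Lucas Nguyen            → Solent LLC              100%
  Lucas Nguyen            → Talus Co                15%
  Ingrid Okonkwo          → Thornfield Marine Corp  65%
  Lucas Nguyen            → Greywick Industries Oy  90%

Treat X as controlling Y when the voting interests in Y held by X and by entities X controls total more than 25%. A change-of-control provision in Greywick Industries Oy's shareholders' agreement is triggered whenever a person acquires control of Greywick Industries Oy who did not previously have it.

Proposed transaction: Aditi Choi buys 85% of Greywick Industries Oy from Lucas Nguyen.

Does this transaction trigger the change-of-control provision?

The purchase adds only to Aditi's holdings (Lucas's stake shrinks), so Aditi is the only person who could newly come to control Greywick.
Aditi holds 80% of Talus, so Aditi controls Talus.
Aditi holds 31% of Larkspur, so Aditi controls Larkspur.
In Greywick, Aditi's side holds only 5% + 5% = 10%, not > 25%.
So before the transaction, Aditi does not control Greywick.
After the purchase, Aditi's direct stake in Greywick rises to 5% + 85% = 90%, and Lucas's stake falls to 5%.
Aditi and Larkspur together hold 90% + 5% = 95% of Greywick, so Aditi controls Greywick.
Aditi did not control Greywick before and does after, so the clause is triggered.

Yes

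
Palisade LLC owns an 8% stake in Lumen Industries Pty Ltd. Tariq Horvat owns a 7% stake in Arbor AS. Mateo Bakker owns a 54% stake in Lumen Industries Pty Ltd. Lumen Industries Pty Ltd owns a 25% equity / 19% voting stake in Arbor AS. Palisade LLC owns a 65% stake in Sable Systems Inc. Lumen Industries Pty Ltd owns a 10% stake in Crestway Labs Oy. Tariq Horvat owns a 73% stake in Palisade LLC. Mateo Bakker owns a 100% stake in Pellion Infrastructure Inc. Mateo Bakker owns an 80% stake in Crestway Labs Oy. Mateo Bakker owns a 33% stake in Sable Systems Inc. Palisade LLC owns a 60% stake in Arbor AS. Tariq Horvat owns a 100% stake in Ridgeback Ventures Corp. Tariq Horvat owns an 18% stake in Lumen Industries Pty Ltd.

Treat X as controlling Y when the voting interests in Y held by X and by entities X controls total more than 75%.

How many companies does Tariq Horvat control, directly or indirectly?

1

Tariq holds 100% of Ridgeback, so Tariq controls Ridgeback.
No other company's threshold is met.
Tariq controls 1 company.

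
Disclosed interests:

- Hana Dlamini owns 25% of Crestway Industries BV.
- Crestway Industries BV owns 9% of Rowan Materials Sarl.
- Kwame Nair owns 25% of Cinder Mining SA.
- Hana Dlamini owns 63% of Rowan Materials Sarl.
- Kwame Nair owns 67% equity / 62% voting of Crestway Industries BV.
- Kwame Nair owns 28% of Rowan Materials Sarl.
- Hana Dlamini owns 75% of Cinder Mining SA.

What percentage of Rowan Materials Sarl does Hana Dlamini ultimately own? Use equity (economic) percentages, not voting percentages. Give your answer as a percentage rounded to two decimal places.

65.25%

Hana reaches Rowan along 2 paths.
Direct stake: 63% = 63%.
Via Crestway: 25% × 9% = 2.25%.
Total: 63% + 2.25% = 65.25%.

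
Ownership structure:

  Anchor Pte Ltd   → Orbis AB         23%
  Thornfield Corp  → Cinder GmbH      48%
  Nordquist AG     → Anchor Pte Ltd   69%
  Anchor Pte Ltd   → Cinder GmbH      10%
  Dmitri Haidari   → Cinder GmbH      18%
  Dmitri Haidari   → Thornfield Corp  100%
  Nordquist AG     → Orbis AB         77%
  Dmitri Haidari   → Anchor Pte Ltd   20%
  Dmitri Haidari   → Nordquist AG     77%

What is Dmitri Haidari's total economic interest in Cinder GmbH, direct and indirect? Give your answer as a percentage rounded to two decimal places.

Dmitri reaches Cinder along 4 paths.
Via Thornfield: 100% × 48% = 48%.
Direct stake: 18% = 18%.
Via Anchor: 20% × 10% = 2%.
Via Nordquist → Anchor: 77% × 69% × 10% = 5.313%.
Total: 48% + 18% + 2% + 5.313% = 73.313%.
Rounded: 73.31%.

73.31%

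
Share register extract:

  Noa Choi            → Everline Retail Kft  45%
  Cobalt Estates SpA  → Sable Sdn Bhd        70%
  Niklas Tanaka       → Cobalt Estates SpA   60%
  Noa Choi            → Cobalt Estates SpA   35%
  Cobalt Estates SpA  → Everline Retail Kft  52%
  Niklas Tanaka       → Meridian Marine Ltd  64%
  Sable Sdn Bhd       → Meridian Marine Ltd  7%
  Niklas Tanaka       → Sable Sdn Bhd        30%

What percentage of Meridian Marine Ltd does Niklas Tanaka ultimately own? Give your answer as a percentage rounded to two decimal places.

69.04%

Niklas reaches Meridian along 3 paths.
Direct stake: 64% = 64%.
Via Sable: 30% × 7% = 2.1%.
Via Cobalt → Sable: 60% × 70% × 7% = 2.94%.
Total: 64% + 2.1% + 2.94% = 69.04%.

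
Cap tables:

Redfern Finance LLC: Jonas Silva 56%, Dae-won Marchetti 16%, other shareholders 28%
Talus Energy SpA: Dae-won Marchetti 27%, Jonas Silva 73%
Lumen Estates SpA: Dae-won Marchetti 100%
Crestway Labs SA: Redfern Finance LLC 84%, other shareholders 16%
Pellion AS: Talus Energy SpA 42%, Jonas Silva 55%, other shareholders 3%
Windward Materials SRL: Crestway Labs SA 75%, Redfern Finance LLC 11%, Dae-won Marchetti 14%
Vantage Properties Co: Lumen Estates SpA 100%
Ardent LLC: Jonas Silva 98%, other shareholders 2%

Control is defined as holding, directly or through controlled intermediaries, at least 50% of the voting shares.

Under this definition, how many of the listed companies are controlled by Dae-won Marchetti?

2

Dae-won holds 100% of Lumen, so Dae-won controls Lumen.
Lumen holds 100% of Vantage, so Dae-won controls Vantage.
No other company's threshold is met.
Dae-won controls 2 companies.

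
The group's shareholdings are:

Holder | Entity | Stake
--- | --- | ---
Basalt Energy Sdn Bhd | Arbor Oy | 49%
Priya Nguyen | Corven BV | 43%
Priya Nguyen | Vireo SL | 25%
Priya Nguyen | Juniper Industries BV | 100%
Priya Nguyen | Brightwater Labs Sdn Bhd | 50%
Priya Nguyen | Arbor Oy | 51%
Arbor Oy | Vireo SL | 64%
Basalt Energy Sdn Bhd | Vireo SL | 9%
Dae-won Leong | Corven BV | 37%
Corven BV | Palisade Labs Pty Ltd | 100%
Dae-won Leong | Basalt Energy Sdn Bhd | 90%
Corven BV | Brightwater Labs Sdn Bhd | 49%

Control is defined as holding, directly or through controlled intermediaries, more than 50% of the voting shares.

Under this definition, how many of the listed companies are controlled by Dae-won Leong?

1

Dae-won holds 90% of Basalt, so Dae-won controls Basalt.
No other company's threshold is met.
Dae-won controls 1 company.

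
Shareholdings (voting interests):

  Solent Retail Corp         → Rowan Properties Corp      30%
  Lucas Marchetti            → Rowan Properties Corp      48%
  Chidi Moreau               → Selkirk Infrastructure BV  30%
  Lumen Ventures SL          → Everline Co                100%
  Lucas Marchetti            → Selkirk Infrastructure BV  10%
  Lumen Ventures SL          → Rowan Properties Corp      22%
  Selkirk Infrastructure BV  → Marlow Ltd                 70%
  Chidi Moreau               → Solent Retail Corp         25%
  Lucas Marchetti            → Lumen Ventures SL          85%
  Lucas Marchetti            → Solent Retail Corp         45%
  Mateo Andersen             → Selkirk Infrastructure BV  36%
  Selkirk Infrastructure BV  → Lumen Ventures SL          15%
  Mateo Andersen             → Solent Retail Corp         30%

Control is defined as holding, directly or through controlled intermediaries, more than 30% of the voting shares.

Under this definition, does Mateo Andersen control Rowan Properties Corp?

No

Mateo holds 36% of Selkirk, so Mateo controls Selkirk.
Selkirk holds 70% of Marlow, so Mateo controls Marlow.
Neither Mateo nor any entity Mateo controls holds any voting interest in Rowan.
So Mateo does not control Rowan.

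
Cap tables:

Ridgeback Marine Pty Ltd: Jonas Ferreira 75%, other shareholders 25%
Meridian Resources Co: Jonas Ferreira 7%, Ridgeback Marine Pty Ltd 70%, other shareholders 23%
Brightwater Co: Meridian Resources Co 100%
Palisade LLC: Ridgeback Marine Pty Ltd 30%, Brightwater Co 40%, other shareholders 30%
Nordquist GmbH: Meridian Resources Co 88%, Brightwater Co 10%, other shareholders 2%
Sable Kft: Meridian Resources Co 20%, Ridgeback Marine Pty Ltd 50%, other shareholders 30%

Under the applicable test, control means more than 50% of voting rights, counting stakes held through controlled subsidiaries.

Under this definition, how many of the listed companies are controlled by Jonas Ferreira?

Jonas holds 75% of Ridgeback, so Jonas controls Ridgeback.
Jonas and Ridgeback together hold 7% + 70% = 77% of Meridian, so Jonas controls Meridian.
Meridian holds 100% of Brightwater, so Jonas controls Brightwater.
Ridgeback and Brightwater together hold 30% + 40% = 70% of Palisade, so Jonas controls Palisade.
Meridian and Brightwater together hold 88% + 10% = 98% of Nordquist, so Jonas controls Nordquist.
Meridian and Ridgeback together hold 20% + 50% = 70% of Sable, so Jonas controls Sable.
Jonas controls 6 companies.

6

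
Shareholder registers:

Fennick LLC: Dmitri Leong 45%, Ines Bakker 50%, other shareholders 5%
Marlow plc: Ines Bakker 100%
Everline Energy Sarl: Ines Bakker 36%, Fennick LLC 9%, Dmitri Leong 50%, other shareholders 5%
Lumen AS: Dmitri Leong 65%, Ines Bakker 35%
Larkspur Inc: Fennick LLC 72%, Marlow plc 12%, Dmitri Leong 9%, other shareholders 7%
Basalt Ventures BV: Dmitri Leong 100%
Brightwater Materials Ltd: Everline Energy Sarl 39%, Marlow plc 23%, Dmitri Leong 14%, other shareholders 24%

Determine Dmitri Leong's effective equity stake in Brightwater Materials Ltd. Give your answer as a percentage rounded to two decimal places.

35.08%

Dmitri reaches Brightwater along 3 paths.
Via Fennick → Everline: 45% × 9% × 39% = 1.5795%.
Via Everline: 50% × 39% = 19.5%.
Direct stake: 14% = 14%.
Total: 1.5795% + 19.5% + 14% = 35.0795%.
Rounded: 35.08%.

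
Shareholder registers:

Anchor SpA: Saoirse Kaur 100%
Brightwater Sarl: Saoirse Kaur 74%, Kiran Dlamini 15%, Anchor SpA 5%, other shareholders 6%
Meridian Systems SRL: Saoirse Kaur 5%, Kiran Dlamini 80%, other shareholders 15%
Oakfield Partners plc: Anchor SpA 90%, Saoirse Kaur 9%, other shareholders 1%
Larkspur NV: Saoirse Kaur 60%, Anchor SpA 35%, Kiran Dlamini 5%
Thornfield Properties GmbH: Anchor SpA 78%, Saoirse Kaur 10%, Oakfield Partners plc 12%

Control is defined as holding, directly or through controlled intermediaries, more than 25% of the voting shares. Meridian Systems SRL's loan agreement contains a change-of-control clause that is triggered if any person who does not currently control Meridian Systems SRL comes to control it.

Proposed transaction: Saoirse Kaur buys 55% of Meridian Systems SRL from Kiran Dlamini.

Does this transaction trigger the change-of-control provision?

The purchase adds only to Saoirse's holdings (Kiran's stake shrinks), so Saoirse is the only person who could newly come to control Meridian.
Saoirse holds 100% of Anchor, so Saoirse controls Anchor.
Saoirse and Anchor together hold 74% + 5% = 79% of Brightwater, so Saoirse controls Brightwater.
Anchor and Saoirse together hold 90% + 9% = 99% of Oakfield, so Saoirse controls Oakfield.
Saoirse and Anchor together hold 60% + 35% = 95% of Larkspur, so Saoirse controls Larkspur.
Anchor and Saoirse and Oakfield together hold 78% + 10% + 12% = 100% of Thornfield, so Saoirse controls Thornfield.
In Meridian, Saoirse's side holds only 5%, not > 25%.
So before the transaction, Saoirse does not control Meridian.
After the purchase, Saoirse's direct stake in Meridian rises to 5% + 55% = 60%, and Kiran's stake falls to 25%.
Saoirse holds 60% of Meridian, so Saoirse controls Meridian.
Saoirse did not control Meridian before and does after, so the clause is triggered.

Yes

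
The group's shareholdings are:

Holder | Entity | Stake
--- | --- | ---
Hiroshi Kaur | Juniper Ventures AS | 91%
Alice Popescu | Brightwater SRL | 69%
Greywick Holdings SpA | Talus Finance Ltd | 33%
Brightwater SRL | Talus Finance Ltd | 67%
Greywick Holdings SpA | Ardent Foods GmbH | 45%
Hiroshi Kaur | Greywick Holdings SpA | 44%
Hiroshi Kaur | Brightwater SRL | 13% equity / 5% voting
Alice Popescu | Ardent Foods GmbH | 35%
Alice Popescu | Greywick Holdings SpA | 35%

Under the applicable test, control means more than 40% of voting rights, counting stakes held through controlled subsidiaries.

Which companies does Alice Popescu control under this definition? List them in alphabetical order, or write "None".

Brightwater SRL, Talus Finance Ltd

Alice holds 69% of Brightwater, so Alice controls Brightwater.
Brightwater holds 67% of Talus, so Alice controls Talus.
No other company's threshold is met.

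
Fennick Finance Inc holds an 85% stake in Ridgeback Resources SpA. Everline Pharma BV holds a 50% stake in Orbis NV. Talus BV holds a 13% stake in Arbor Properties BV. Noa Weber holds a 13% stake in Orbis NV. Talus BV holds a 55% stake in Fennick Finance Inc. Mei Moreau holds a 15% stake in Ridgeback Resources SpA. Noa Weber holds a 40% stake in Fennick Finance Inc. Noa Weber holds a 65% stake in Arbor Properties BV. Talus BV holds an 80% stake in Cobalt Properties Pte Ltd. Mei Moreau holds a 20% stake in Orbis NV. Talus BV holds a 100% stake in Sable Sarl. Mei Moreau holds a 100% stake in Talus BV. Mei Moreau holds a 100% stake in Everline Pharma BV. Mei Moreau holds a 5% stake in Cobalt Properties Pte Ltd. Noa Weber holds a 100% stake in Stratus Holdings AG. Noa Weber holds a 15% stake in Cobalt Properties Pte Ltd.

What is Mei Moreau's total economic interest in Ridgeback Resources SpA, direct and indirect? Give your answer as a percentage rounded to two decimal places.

61.75%

Mei reaches Ridgeback along 2 paths.
Via Talus → Fennick: 100% × 55% × 85% = 46.75%.
Direct stake: 15% = 15%.
Total: 46.75% + 15% = 61.75%.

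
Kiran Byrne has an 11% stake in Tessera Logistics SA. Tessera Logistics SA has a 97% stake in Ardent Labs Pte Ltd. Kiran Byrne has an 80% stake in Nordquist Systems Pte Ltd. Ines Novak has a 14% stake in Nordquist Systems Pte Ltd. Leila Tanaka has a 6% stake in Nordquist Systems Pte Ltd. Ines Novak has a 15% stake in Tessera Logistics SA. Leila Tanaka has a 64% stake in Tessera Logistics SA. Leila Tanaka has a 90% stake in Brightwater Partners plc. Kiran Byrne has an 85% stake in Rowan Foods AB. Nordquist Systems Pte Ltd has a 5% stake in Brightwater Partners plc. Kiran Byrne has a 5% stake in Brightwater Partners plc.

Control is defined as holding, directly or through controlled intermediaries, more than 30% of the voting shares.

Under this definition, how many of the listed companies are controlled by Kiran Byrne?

Kiran holds 85% of Rowan, so Kiran controls Rowan.
Kiran holds 80% of Nordquist, so Kiran controls Nordquist.
No other company's threshold is met.
Kiran controls 2 companies.

2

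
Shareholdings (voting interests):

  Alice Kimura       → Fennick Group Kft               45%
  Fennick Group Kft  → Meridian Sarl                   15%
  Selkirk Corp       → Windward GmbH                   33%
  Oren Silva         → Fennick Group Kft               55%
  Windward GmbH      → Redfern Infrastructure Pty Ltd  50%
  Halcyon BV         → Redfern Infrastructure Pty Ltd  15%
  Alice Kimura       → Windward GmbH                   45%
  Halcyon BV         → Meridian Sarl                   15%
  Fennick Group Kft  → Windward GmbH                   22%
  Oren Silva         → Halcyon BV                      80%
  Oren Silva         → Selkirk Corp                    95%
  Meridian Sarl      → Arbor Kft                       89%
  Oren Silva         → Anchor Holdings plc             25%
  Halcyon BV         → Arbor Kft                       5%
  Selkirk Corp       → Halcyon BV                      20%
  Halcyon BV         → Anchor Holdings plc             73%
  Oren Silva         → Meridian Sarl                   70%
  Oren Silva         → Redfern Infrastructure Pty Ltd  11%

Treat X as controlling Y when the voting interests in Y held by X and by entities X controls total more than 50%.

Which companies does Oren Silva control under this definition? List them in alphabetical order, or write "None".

Anchor Holdings plc, Arbor Kft, Fennick Group Kft, Halcyon BV, Meridian Sarl, Redfern Infrastructure Pty Ltd, Selkirk Corp, Windward GmbH

Oren holds 95% of Selkirk, so Oren controls Selkirk.
Oren holds 55% of Fennick, so Oren controls Fennick.
Fennick and Selkirk together hold 22% + 33% = 55% of Windward, so Oren controls Windward.
Oren and Selkirk together hold 80% + 20% = 100% of Halcyon, so Oren controls Halcyon.
Fennick and Halcyon and Oren together hold 15% + 15% + 70% = 100% of Meridian, so Oren controls Meridian.
Halcyon and Meridian together hold 5% + 89% = 94% of Arbor, so Oren controls Arbor.
Halcyon and Windward and Oren together hold 15% + 50% + 11% = 76% of Redfern, so Oren controls Redfern.
Oren and Halcyon together hold 25% + 73% = 98% of Anchor, so Oren controls Anchor.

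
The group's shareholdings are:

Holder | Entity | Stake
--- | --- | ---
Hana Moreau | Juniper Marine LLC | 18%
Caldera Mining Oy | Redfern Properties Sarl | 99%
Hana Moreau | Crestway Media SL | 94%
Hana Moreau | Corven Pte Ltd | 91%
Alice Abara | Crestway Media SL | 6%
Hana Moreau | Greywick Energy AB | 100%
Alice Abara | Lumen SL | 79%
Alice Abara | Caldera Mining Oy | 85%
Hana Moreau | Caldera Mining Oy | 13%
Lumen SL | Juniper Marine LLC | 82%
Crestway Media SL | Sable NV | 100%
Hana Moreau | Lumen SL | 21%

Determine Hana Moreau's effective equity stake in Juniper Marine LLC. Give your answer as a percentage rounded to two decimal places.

35.22%

Hana reaches Juniper along 2 paths.
Direct stake: 18% = 18%.
Via Lumen: 21% × 82% = 17.22%.
Total: 18% + 17.22% = 35.22%.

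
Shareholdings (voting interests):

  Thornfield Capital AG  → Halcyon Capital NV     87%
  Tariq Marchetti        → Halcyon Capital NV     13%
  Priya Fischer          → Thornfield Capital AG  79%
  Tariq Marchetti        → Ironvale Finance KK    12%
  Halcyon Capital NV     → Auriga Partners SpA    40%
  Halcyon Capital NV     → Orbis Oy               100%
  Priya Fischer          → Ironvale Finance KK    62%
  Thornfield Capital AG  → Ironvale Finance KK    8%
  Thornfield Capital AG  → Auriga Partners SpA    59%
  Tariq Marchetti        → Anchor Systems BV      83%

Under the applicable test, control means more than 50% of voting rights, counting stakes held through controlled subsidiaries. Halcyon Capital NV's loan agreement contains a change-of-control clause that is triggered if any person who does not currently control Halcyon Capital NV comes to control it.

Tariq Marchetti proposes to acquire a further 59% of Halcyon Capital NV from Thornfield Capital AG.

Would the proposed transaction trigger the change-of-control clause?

Yes

The purchase adds only to Tariq's holdings (Thornfield's stake shrinks), so Tariq is the only person who could newly come to control Halcyon.
Tariq holds 83% of Anchor, so Tariq controls Anchor.
In Halcyon, Tariq's side holds only 13%, not > 50%.
So before the transaction, Tariq does not control Halcyon.
After the purchase, Tariq's direct stake in Halcyon rises to 13% + 59% = 72%, and Thornfield's stake falls to 28%.
Tariq holds 72% of Halcyon, so Tariq controls Halcyon.
Tariq did not control Halcyon before and does after, so the clause is triggered.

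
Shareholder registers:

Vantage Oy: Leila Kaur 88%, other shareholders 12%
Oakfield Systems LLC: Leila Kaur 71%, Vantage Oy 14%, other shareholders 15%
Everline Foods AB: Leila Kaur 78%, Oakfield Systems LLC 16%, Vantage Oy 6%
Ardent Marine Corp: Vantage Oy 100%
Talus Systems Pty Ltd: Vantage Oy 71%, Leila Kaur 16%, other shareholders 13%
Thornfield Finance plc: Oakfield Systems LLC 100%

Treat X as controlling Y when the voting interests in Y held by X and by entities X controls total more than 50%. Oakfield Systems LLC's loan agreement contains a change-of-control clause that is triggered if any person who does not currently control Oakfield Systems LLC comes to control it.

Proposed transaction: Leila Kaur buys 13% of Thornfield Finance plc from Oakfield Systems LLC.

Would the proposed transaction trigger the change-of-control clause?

The purchase adds only to Leila's holdings (Oakfield's stake shrinks), so Leila is the only person who could newly come to control Oakfield.
Leila holds 88% of Vantage, so Leila controls Vantage.
Leila and Vantage together hold 71% + 14% = 85% of Oakfield, so Leila controls Oakfield.
So Leila already controls Oakfield before the transaction.
After the purchase, Leila holds 13% of Thornfield directly, and Oakfield's stake falls to 87%.
Leila controlled Oakfield already, so this is not a new person acquiring control; every other person's position is unchanged or reduced.
No new person acquires control, so the clause is not triggered.

No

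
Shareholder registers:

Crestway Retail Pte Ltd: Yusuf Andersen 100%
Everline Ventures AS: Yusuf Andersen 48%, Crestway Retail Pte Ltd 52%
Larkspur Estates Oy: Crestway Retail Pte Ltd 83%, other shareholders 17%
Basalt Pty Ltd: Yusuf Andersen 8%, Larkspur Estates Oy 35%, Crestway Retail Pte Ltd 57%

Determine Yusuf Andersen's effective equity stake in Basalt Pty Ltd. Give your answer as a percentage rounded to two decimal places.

Yusuf reaches Basalt along 3 paths.
Direct stake: 8% = 8%.
Via Crestway → Larkspur: 100% × 83% × 35% = 29.05%.
Via Crestway: 100% × 57% = 57%.
Total: 8% + 29.05% + 57% = 94.05%.

94.05%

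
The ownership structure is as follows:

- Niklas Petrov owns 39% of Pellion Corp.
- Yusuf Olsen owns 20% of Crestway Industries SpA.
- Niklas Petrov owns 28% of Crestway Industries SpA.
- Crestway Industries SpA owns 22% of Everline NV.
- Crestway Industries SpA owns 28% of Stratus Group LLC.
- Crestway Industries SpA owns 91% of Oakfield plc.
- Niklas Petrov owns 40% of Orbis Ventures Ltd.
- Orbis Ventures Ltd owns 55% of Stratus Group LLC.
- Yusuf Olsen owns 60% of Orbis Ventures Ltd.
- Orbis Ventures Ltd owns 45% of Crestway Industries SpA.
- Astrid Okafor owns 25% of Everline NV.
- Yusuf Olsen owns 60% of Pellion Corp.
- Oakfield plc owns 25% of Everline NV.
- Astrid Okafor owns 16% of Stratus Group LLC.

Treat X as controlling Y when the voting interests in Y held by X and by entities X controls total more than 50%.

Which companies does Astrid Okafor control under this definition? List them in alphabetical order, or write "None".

None

Astrid's largest direct stake is 25% in Everline, which does not meet the threshold.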